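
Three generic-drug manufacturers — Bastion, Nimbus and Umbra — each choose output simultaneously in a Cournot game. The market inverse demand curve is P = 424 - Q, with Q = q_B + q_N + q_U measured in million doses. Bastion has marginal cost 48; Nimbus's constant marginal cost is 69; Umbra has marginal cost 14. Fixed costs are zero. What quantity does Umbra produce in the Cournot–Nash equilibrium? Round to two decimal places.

124.75

Bastion's profit: π_B = (424 - Q)q_B - (48q_B). Setting ∂π_B/∂q_B = 0: 376 - 2q_B - (q_N + q_U) = 0.
Nimbus's profit: π_N = (424 - Q)q_N - (69q_N). Setting ∂π_N/∂q_N = 0: 355 - 2q_N - (q_B + q_U) = 0.
Umbra's profit: π_U = (424 - Q)q_U - (14q_U). Setting ∂π_U/∂q_U = 0: 410 - 2q_U - (q_B + q_N) = 0.
Adding the 3 first-order conditions: 1141 − 4Q = 0, so Q = 1141/4.
Back-substituting: q_B = (376 − 1141/4) = 363/4, q_N = (355 − 1141/4) = 279/4, q_U = (410 − 1141/4) = 499/4.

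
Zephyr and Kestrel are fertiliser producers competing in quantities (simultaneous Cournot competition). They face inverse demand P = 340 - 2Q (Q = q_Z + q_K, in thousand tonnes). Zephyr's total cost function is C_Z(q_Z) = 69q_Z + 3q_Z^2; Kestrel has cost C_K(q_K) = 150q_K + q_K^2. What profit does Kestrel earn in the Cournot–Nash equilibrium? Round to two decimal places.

1764.19

Zephyr's profit: π_Z = (340 - 2Q)q_Z - (69q_Z + 3q_Z²). Setting ∂π_Z/∂q_Z = 0: 271 - 10q_Z - 2(q_K) = 0.
Kestrel's profit: π_K = (340 - 2Q)q_K - (150q_K + q_K²). Setting ∂π_K/∂q_K = 0: 190 - 6q_K - 2(q_Z) = 0.
Best responses: q_Z = (271 - 2q_K)/10, q_K = (190 - 2q_Z)/6.
Solving the pair: q_Z = 89/4, q_K = 97/4.
Price P = 340 - 2·(93/2) = 247.
Kestrel's profit: 247·(97/4) - 150·(97/4) - (97/4)² = 1764.1875.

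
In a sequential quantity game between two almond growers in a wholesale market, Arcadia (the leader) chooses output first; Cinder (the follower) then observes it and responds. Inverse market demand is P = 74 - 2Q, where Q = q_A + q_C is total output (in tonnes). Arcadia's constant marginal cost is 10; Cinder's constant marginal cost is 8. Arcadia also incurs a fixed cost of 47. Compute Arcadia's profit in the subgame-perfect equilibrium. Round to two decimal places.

The follower Cinder best-responds to any q_A: π_C = (74 - 2Q)q_C - 8q_C.
Setting the follower's marginal profit to zero, 66 - 2q_A - 4q_C = 0, i.e. q_C = (66 - 2q_A)/4.
Arcadia substitutes q_C(q_A) into its own profit: π_A = q_A(74 - 2q_A - (66 - 2q_A)/2) - 10q_A = (41 - q_A)q_A - 10q_A.
The leader's first-order condition 31 - 2q_A = 0 yields q_A = 31/2.
Then q_C = (66 - 2·(31/2))/4 = 35/4.
Price P = 74 - 2·(97/4) = 51/2.
Arcadia's profit: (51/2 - 10)·(31/2) - 47 = 773/4.

193.25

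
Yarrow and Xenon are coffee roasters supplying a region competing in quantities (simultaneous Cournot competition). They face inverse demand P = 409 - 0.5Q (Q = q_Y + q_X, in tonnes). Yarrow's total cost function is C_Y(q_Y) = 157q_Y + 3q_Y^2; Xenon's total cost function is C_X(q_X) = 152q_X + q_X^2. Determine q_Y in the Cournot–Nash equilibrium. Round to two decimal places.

30.24

Yarrow's profit: π_Y = (409 - 0.5Q)q_Y - (157q_Y + 3q_Y²). Setting ∂π_Y/∂q_Y = 0: 252 - 7q_Y - (1/2)(q_X) = 0.
Xenon's profit: π_X = (409 - 0.5Q)q_X - (152q_X + q_X²). Setting ∂π_X/∂q_X = 0: 257 - 3q_X - (1/2)(q_Y) = 0.
Best responses: q_Y = (252 - (1/2)q_X)/7, q_X = (257 - (1/2)q_Y)/3.
Substituting one into the other gives q_Y = 30.2410 and q_X = 80.6265.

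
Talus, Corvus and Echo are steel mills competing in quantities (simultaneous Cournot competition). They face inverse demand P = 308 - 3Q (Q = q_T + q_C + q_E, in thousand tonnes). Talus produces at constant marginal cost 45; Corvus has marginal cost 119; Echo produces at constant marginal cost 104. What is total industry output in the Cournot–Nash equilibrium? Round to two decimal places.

Talus's profit: π_T = (308 - 3Q)q_T - (45q_T). Setting ∂π_T/∂q_T = 0: 263 - 6q_T - 3(q_C + q_E) = 0.
Corvus's profit: π_C = (308 - 3Q)q_C - (119q_C). Setting ∂π_C/∂q_C = 0: 189 - 6q_C - 3(q_T + q_E) = 0.
Echo's first-order condition: 204 - 6q_E - 3(q_T + q_C) = 0.
Summing all 3 equations gives 656 − 12Q = 0, hence Q = 164/3.
Back-substituting: q_T = (263 − 164)/3 = 33, q_C = (189 − 164)/3 = 25/3, q_E = (204 − 164)/3 = 40/3.
Total output Q = 33 + 25/3 + 40/3 = 164/3.

54.67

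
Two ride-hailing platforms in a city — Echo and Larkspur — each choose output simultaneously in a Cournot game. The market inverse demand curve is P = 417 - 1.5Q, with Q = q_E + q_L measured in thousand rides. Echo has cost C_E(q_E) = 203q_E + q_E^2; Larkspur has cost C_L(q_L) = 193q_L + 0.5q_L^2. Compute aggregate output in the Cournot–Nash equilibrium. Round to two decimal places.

Echo's profit: π_E = (417 - 1.5Q)q_E - (203q_E + q_E²). Setting ∂π_E/∂q_E = 0: 214 - 5q_E - (3/2)(q_L) = 0.
Larkspur's first-order condition: 224 - 4q_L - (3/2)(q_E) = 0.
So q_E = (214 - (3/2)q_L)/5 and q_L = (224 - (3/2)q_E)/4.
Substituting one into the other gives q_E = 29.2958 and q_L = 45.0141.
Total output Q = 29.2958 + 45.0141 = 74.3099.

74.31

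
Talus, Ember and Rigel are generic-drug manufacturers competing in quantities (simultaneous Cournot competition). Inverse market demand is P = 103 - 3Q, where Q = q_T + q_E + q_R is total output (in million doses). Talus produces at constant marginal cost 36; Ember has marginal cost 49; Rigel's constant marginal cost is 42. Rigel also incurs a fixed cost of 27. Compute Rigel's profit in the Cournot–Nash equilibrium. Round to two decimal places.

53.08

Talus's profit: π_T = (103 - 3Q)q_T - (36q_T). Setting ∂π_T/∂q_T = 0: 67 - 6q_T - 3(q_E + q_R) = 0.
Ember's first-order condition: 54 - 6q_E - 3(q_T + q_R) = 0.
Rigel's profit: π_R = (103 - 3Q)q_R - (42q_R). Setting ∂π_R/∂q_R = 0: 61 - 6q_R - 3(q_T + q_E) = 0.
Adding the 3 conditions: 182 − 6Q − 6Q = 0, i.e. Q = 91/6.
Back-substituting: q_T = (67 − 91/2)/3 = 43/6, q_E = (54 − 91/2)/3 = 17/6, q_R = (61 − 91/2)/3 = 31/6.
Price P = 103 - 3·(91/6) = 115/2.
Rigel's profit: (115/2 - 42)·(31/6) - 27 = 637/12.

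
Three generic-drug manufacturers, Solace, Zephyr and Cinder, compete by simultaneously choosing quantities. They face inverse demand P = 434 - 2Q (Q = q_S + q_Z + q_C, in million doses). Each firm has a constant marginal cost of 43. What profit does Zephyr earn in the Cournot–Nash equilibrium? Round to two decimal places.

Each firm earns π_i = (434 - 2Q)q_i - 43q_i.
First-order condition (treating rivals' output as given): 391 - 4q_i - 2·Σ_{j≠i} q_j = 0.
By symmetry each firm produces the same amount; substituting Σ_{j≠i} q_j = 2q_i yields q_i = 391/8.
Price P = 434 - 2·(1173/8) = 563/4.
Zephyr's profit: (563/4 - 43)·(391/8) = 4777.5313.

4777.53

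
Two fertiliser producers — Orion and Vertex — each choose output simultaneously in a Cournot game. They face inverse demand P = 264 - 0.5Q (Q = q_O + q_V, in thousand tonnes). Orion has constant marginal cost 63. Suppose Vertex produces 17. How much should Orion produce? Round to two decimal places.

With the rival's output fixed at 17, Orion's profit is π_O = (264 - (1/2)·17 - (1/2)q_O)q_O - (63q_O) = (511/2 - (1/2)q_O)q_O - (63q_O).
∂π_O/∂q_O = 385/2 - q_O = 0, so q_O = 385/2.

192.50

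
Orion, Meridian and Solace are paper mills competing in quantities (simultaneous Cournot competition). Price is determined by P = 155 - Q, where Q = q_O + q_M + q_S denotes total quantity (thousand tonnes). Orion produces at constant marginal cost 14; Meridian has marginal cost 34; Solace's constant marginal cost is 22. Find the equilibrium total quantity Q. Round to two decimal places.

98.75

Orion's profit: π_O = (155 - Q)q_O - (14q_O). Setting ∂π_O/∂q_O = 0: 141 - 2q_O - (q_M + q_S) = 0.
Meridian's first-order condition: 121 - 2q_M - (q_O + q_S) = 0.
Solace's first-order condition: 133 - 2q_S - (q_O + q_M) = 0.
Summing all 3 equations gives 395 − 4Q = 0, hence Q = 395/4.
Back-substituting: q_O = (141 − 395/4) = 169/4, q_M = (121 − 395/4) = 89/4, q_S = (133 − 395/4) = 137/4.
Total output Q = 169/4 + 89/4 + 137/4 = 395/4.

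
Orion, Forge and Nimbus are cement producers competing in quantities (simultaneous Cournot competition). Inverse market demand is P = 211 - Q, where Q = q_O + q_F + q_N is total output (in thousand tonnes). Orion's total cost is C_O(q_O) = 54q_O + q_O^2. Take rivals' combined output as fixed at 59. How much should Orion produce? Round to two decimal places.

24.50

With rivals' combined output fixed at 59, Orion's profit is π_O = (211 - 59 - q_O)q_O - (54q_O + q_O²) = (152 - q_O)q_O - (54q_O + q_O²).
∂π_O/∂q_O = 98 - 4q_O = 0, so q_O = 49/2.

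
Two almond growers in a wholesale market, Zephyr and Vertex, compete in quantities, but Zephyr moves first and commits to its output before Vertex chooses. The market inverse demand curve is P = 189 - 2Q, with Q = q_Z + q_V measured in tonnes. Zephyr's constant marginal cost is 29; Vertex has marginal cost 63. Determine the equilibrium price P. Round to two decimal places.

The follower Vertex best-responds to any q_Z: π_V = (189 - 2Q)q_V - 63q_V.
∂π_V/∂q_V = 126 - 2q_Z - 4q_V = 0 gives the reaction function q_V = (126 - 2q_Z)/4.
Zephyr substitutes q_V(q_Z) into its own profit: π_Z = q_Z(189 - 2q_Z - (126 - 2q_Z)/2) - 29q_Z = (126 - q_Z)q_Z - 29q_Z.
Leader FOC: 97 - 2q_Z = 0, so q_Z = 97/2.
Then q_V = (126 - 2·(97/2))/4 = 29/4.
Total output Q = 223/4, so price P = 189 - 2·(223/4) = 155/2.

77.50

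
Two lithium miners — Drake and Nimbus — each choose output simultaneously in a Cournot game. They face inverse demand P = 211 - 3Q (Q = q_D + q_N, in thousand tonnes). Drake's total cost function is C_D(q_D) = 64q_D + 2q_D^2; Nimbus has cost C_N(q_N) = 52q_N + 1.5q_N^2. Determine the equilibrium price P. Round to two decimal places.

137.11

Drake's profit: π_D = (211 - 3Q)q_D - (64q_D + 2q_D²). Setting ∂π_D/∂q_D = 0: 147 - 10q_D - 3(q_N) = 0.
Nimbus's profit: π_N = (211 - 3Q)q_N - (52q_N + (3/2)q_N²). Setting ∂π_N/∂q_N = 0: 159 - 9q_N - 3(q_D) = 0.
So q_D = (147 - 3q_N)/10 and q_N = (159 - 3q_D)/9.
Substituting one into the other gives q_D = 94/9 and q_N = 383/27.
Total output Q = 665/27, so price P = 211 - 3·(665/27) = 1234/9.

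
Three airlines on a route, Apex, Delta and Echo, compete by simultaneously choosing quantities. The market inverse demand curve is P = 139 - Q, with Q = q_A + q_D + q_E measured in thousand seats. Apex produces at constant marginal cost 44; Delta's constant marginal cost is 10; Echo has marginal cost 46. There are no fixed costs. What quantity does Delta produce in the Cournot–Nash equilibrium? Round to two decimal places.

49.75

Apex's profit: π_A = (139 - Q)q_A - (44q_A). Setting ∂π_A/∂q_A = 0: 95 - 2q_A - (q_D + q_E) = 0.
Delta's first-order condition: 129 - 2q_D - (q_A + q_E) = 0.
Echo's profit: π_E = (139 - Q)q_E - (46q_E). Setting ∂π_E/∂q_E = 0: 93 - 2q_E - (q_A + q_D) = 0.
Adding the 3 conditions: 317 − 2Q − 2Q = 0, i.e. Q = 317/4.
Back-substituting: q_A = (95 − 317/4) = 63/4, q_D = (129 − 317/4) = 199/4, q_E = (93 − 317/4) = 55/4.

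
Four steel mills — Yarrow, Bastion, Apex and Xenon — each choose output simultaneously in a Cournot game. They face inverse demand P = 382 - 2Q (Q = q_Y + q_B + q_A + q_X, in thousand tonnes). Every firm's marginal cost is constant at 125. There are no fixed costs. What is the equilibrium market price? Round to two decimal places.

176.40

Each firm earns π_i = (382 - 2Q)q_i - 125q_i.
First-order condition (treating rivals' output as given): 257 - 4q_i - 2·Σ_{j≠i} q_j = 0.
By symmetry each firm produces the same amount; substituting Σ_{j≠i} q_j = 3q_i yields q_i = 257/10.
Total output Q = 514/5, so price P = 382 - 2·(514/5) = 882/5.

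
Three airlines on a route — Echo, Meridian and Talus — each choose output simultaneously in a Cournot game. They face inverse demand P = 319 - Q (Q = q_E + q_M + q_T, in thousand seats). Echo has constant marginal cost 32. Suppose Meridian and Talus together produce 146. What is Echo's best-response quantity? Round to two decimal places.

70.50

With rivals' combined output fixed at 146, Echo's profit is π_E = (319 - 146 - q_E)q_E - (32q_E) = (173 - q_E)q_E - (32q_E).
∂π_E/∂q_E = 141 - 2q_E = 0, so q_E = 141/2.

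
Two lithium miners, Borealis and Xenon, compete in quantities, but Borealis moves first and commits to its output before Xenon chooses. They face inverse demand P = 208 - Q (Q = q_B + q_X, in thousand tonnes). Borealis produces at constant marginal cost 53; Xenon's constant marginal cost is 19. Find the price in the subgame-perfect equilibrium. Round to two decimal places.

The follower Xenon best-responds to any q_B: π_X = (208 - Q)q_X - 19q_X.
Follower FOC: 189 - q_B - 2q_X = 0, so q_X(q_B) = (189 - q_B)/2.
The leader anticipates this reaction. Substituting into P = 208 - Q gives P = 227/2 - (1/2)q_B, so π_B = (227/2 - (1/2)q_B)q_B - 53q_B.
The leader's first-order condition 121/2 - q_B = 0 yields q_B = 121/2.
Then q_X = (189 - 121/2)/2 = 257/4.
Total output Q = 499/4, so price P = 208 - 499/4 = 333/4.

83.25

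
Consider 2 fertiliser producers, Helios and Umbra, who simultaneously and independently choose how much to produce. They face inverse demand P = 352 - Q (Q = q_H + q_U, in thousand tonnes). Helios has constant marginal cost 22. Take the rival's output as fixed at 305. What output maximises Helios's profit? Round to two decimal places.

12.50

With the rival's output fixed at 305, Helios's profit is π_H = (352 - 305 - q_H)q_H - (22q_H) = (47 - q_H)q_H - (22q_H).
∂π_H/∂q_H = 25 - 2q_H = 0, so q_H = 25/2.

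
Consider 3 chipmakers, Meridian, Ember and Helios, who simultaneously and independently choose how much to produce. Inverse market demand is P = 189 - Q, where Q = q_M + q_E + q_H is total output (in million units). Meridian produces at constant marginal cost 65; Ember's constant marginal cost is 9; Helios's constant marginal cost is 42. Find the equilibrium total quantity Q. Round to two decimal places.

Meridian's profit: π_M = (189 - Q)q_M - (65q_M). Setting ∂π_M/∂q_M = 0: 124 - 2q_M - (q_E + q_H) = 0.
Ember's profit: π_E = (189 - Q)q_E - (9q_E). Setting ∂π_E/∂q_E = 0: 180 - 2q_E - (q_M + q_H) = 0.
Helios's first-order condition: 147 - 2q_H - (q_M + q_E) = 0.
Summing all 3 equations gives 451 − 4Q = 0, hence Q = 451/4.
Back-substituting: q_M = (124 − 451/4) = 45/4, q_E = (180 − 451/4) = 269/4, q_H = (147 − 451/4) = 137/4.
Total output Q = 45/4 + 269/4 + 137/4 = 451/4.

112.75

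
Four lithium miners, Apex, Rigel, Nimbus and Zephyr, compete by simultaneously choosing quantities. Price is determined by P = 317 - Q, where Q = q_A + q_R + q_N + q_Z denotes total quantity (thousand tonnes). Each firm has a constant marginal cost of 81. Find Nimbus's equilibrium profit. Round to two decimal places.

2227.84

Each firm earns π_i = (317 - Q)q_i - 81q_i.
First-order condition (treating rivals' output as given): 236 - 2q_i - Σ_{j≠i} q_j = 0.
By symmetry each firm produces the same amount; substituting Σ_{j≠i} q_j = 3q_i yields q_i = 236/5.
Price P = 317 - 944/5 = 641/5.
Nimbus's profit: (641/5 - 81)·(236/5) = 2227.8400.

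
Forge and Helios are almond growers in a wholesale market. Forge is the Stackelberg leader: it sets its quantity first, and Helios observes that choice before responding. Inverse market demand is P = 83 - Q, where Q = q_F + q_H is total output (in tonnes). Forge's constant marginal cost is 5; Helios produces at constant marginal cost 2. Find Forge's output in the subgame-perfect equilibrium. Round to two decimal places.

37.50

Solve by backward induction. Given q_F, the follower Helios maximises π_H = (83 - q_F - q_H)q_H - 2q_H.
Setting the follower's marginal profit to zero, 81 - q_F - 2q_H = 0, i.e. q_H = (81 - q_F)/2.
Forge substitutes q_H(q_F) into its own profit: π_F = q_F(83 - q_F - (81 - q_F)/2) - 5q_F = (85/2 - (1/2)q_F)q_F - 5q_F.
Leader FOC: 75/2 - q_F = 0, so q_F = 75/2.
Then q_H = (81 - 75/2)/2 = 87/4.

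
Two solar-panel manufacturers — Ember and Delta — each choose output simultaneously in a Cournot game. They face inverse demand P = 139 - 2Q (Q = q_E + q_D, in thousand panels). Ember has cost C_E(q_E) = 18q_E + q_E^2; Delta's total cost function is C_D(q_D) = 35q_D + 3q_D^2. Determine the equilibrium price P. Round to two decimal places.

89.57

Ember's profit: π_E = (139 - 2Q)q_E - (18q_E + q_E²). Setting ∂π_E/∂q_E = 0: 121 - 6q_E - 2(q_D) = 0.
Delta's profit: π_D = (139 - 2Q)q_D - (35q_D + 3q_D²). Setting ∂π_D/∂q_D = 0: 104 - 10q_D - 2(q_E) = 0.
Best responses: q_E = (121 - 2q_D)/6, q_D = (104 - 2q_E)/10.
Solving the pair: q_E = 501/28, q_D = 191/28.
Total output Q = 173/7, so price P = 139 - 2·(173/7) = 627/7.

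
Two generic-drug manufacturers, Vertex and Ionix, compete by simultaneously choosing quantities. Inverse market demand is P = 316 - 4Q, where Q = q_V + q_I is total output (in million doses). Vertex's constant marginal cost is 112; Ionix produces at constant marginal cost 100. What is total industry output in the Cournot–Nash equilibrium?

Vertex's profit: π_V = (316 - 4Q)q_V - (112q_V). Setting ∂π_V/∂q_V = 0: 204 - 8q_V - 4(q_I) = 0.
Ionix's profit: π_I = (316 - 4Q)q_I - (100q_I). Setting ∂π_I/∂q_I = 0: 216 - 8q_I - 4(q_V) = 0.
Best responses: q_V = (204 - 4q_I)/8, q_I = (216 - 4q_V)/8.
Solving the pair: q_V = 16, q_I = 19.
Total output Q = 16 + 19 = 35.

35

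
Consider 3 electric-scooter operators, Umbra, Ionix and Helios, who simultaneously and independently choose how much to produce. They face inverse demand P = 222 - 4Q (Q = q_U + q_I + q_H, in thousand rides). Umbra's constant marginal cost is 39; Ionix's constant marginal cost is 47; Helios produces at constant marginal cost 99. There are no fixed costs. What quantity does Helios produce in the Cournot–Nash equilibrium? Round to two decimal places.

Umbra's profit: π_U = (222 - 4Q)q_U - (39q_U). Setting ∂π_U/∂q_U = 0: 183 - 8q_U - 4(q_I + q_H) = 0.
Ionix's profit: π_I = (222 - 4Q)q_I - (47q_I). Setting ∂π_I/∂q_I = 0: 175 - 8q_I - 4(q_U + q_H) = 0.
Helios's profit: π_H = (222 - 4Q)q_H - (99q_H). Setting ∂π_H/∂q_H = 0: 123 - 8q_H - 4(q_U + q_I) = 0.
Adding the 3 conditions: 481 − 8Q − 8Q = 0, i.e. Q = 481/16.
Back-substituting: q_U = (183 − 481/4)/4 = 251/16, q_I = (175 − 481/4)/4 = 219/16, q_H = (123 − 481/4)/4 = 11/16.

0.69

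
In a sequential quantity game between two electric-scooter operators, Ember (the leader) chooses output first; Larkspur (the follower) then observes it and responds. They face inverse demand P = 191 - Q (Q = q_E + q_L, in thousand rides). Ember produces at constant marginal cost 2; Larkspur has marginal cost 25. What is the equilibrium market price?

Solve by backward induction. Given q_E, the follower Larkspur maximises π_L = (191 - q_E - q_L)q_L - 25q_L.
Follower FOC: 166 - q_E - 2q_L = 0, so q_L(q_E) = (166 - q_E)/2.
Ember substitutes q_L(q_E) into its own profit: π_E = q_E(191 - q_E - (166 - q_E)/2) - 2q_E = (108 - (1/2)q_E)q_E - 2q_E.
The leader's first-order condition 106 - q_E = 0 yields q_E = 106.
Then q_L = (166 - 106)/2 = 30.
Total output Q = 136, so price P = 191 - 136 = 55.

55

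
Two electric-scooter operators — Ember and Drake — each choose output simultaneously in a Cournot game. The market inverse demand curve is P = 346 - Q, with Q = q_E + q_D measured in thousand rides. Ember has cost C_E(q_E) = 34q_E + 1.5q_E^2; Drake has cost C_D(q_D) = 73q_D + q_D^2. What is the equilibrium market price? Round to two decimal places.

239.26

Ember's profit: π_E = (346 - Q)q_E - (34q_E + (3/2)q_E²). Setting ∂π_E/∂q_E = 0: 312 - 5q_E - (q_D) = 0.
Drake's first-order condition: 273 - 4q_D - (q_E) = 0.
Best responses: q_E = (312 - q_D)/5, q_D = (273 - q_E)/4.
Substituting one into the other gives q_E = 975/19 and q_D = 1053/19.
Total output Q = 106.7368, so price P = 346 - 106.7368 = 239.2632.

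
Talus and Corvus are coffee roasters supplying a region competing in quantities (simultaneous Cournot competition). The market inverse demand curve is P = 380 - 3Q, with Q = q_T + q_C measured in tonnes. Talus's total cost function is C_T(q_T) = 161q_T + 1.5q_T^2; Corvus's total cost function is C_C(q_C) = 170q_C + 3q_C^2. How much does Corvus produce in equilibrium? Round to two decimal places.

12.45

Talus's profit: π_T = (380 - 3Q)q_T - (161q_T + (3/2)q_T²). Setting ∂π_T/∂q_T = 0: 219 - 9q_T - 3(q_C) = 0.
Corvus's profit: π_C = (380 - 3Q)q_C - (170q_C + 3q_C²). Setting ∂π_C/∂q_C = 0: 210 - 12q_C - 3(q_T) = 0.
So q_T = (219 - 3q_C)/9 and q_C = (210 - 3q_T)/12.
Solving the pair: q_T = 222/11, q_C = 137/11.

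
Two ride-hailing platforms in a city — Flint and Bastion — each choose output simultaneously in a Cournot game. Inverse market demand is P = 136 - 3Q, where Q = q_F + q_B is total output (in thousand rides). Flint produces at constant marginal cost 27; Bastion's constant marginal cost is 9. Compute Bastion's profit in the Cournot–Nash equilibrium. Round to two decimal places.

778.70

Flint's profit: π_F = (136 - 3Q)q_F - (27q_F). Setting ∂π_F/∂q_F = 0: 109 - 6q_F - 3(q_B) = 0.
Bastion's first-order condition: 127 - 6q_B - 3(q_F) = 0.
Best responses: q_F = (109 - 3q_B)/6, q_B = (127 - 3q_F)/6.
Substituting one into the other gives q_F = 91/9 and q_B = 145/9.
Price P = 136 - 3·(236/9) = 172/3.
Bastion's profit: (172/3 - 9)·(145/9) = 778.7037.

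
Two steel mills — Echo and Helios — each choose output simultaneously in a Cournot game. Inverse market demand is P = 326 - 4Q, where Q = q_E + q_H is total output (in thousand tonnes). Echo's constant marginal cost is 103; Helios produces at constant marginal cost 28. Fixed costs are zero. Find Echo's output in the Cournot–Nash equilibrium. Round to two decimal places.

12.33

Echo's profit: π_E = (326 - 4Q)q_E - (103q_E). Setting ∂π_E/∂q_E = 0: 223 - 8q_E - 4(q_H) = 0.
Helios's first-order condition: 298 - 8q_H - 4(q_E) = 0.
So q_E = (223 - 4q_H)/8 and q_H = (298 - 4q_E)/8.
Solving the pair: q_E = 37/3, q_H = 373/12.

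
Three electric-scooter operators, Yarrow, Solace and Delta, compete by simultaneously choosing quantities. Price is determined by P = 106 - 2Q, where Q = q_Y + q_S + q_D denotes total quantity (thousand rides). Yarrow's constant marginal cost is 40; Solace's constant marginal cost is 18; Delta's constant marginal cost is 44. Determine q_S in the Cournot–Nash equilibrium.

Yarrow's profit: π_Y = (106 - 2Q)q_Y - (40q_Y). Setting ∂π_Y/∂q_Y = 0: 66 - 4q_Y - 2(q_S + q_D) = 0.
Solace's first-order condition: 88 - 4q_S - 2(q_Y + q_D) = 0.
Delta's first-order condition: 62 - 4q_D - 2(q_Y + q_S) = 0.
Adding the 3 conditions: 216 − 4Q − 4Q = 0, i.e. Q = 27.
Back-substituting: q_Y = (66 − 54)/2 = 6, q_S = (88 − 54)/2 = 17, q_D = (62 − 54)/2 = 4.

17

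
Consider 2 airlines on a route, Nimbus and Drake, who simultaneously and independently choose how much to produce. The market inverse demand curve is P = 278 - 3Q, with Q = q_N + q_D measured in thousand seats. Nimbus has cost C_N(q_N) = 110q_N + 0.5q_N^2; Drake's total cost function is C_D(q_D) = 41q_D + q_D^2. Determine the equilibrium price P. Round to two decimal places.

Nimbus's profit: π_N = (278 - 3Q)q_N - (110q_N + (1/2)q_N²). Setting ∂π_N/∂q_N = 0: 168 - 7q_N - 3(q_D) = 0.
Drake's first-order condition: 237 - 8q_D - 3(q_N) = 0.
Rearranging gives the reaction functions q_N = (168 - 3q_D)/7 and q_D = (237 - 3q_N)/8.
Solving the pair: q_N = 633/47, q_D = 1155/47.
Total output Q = 1788/47, so price P = 278 - 3·(1788/47) = 163.8723.

163.87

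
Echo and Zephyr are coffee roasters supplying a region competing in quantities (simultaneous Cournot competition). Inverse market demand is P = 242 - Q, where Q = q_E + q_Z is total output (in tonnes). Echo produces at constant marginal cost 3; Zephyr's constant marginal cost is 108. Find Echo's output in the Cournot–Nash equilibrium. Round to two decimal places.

Echo's profit: π_E = (242 - Q)q_E - (3q_E). Setting ∂π_E/∂q_E = 0: 239 - 2q_E - (q_Z) = 0.
Zephyr's first-order condition: 134 - 2q_Z - (q_E) = 0.
Rearranging gives the reaction functions q_E = (239 - q_Z)/2 and q_Z = (134 - q_E)/2.
Substituting one into the other gives q_E = 344/3 and q_Z = 29/3.

114.67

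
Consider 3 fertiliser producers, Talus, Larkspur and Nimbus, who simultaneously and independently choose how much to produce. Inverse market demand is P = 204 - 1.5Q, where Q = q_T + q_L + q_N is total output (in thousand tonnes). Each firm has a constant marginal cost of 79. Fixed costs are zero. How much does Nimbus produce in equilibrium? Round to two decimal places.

20.83

A representative firm's profit is π_i = q_i(204 - 1.5Q) - 79q_i.
First-order condition (treating rivals' output as given): 125 - 3q_i - (3/2)·Σ_{j≠i} q_j = 0.
With identical firms every q_j equals q_i, so Σ_{j≠i} q_j = 2q_i and 125 = 6q_i, giving q_i = 125/6.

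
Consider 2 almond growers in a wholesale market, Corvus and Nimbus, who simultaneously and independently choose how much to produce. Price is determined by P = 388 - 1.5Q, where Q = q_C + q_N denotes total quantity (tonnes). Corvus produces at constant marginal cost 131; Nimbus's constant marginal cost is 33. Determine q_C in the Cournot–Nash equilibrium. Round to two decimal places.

Corvus's profit: π_C = (388 - 1.5Q)q_C - (131q_C). Setting ∂π_C/∂q_C = 0: 257 - 3q_C - (3/2)(q_N) = 0.
Nimbus's profit: π_N = (388 - 1.5Q)q_N - (33q_N). Setting ∂π_N/∂q_N = 0: 355 - 3q_N - (3/2)(q_C) = 0.
Best responses: q_C = (257 - (3/2)q_N)/3, q_N = (355 - (3/2)q_C)/3.
Substituting one into the other gives q_C = 106/3 and q_N = 302/3.

35.33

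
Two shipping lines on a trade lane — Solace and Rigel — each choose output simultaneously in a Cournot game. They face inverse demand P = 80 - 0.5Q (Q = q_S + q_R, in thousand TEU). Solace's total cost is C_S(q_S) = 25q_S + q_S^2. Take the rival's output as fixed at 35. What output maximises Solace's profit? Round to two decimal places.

12.50

With the rival's output fixed at 35, Solace's profit is π_S = (80 - (1/2)·35 - (1/2)q_S)q_S - (25q_S + q_S²) = (125/2 - (1/2)q_S)q_S - (25q_S + q_S²).
∂π_S/∂q_S = 75/2 - 3q_S = 0, so q_S = 25/2.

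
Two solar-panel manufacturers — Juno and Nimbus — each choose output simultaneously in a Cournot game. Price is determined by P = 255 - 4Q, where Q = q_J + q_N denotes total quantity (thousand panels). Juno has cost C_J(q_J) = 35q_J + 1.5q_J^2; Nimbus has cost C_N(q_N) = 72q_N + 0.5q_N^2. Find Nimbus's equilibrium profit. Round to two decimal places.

838.53

Juno's profit: π_J = (255 - 4Q)q_J - (35q_J + (3/2)q_J²). Setting ∂π_J/∂q_J = 0: 220 - 11q_J - 4(q_N) = 0.
Nimbus's profit: π_N = (255 - 4Q)q_N - (72q_N + (1/2)q_N²). Setting ∂π_N/∂q_N = 0: 183 - 9q_N - 4(q_J) = 0.
So q_J = (220 - 4q_N)/11 and q_N = (183 - 4q_J)/9.
Substituting one into the other gives q_J = 1248/83 and q_N = 1133/83.
Price P = 255 - 4·28.6867 = 140.2530.
Nimbus's profit: 140.2530·(1133/83) - 72·(1133/83) - (1/2)(1133/83)² = 838.5253.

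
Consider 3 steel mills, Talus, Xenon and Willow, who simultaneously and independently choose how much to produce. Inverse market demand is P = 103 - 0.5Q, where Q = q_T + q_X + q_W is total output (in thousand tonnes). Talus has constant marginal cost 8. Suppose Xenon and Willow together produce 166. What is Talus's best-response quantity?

With rivals' combined output fixed at 166, Talus's profit is π_T = (103 - (1/2)·166 - (1/2)q_T)q_T - (8q_T) = (20 - (1/2)q_T)q_T - (8q_T).
∂π_T/∂q_T = 12 - q_T = 0, so q_T = 12.

12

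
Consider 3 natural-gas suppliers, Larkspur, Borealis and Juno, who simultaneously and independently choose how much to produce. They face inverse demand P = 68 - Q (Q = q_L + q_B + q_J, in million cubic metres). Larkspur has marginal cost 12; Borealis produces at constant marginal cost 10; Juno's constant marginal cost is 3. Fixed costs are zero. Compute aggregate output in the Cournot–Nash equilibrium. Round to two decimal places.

44.75

Larkspur's profit: π_L = (68 - Q)q_L - (12q_L). Setting ∂π_L/∂q_L = 0: 56 - 2q_L - (q_B + q_J) = 0.
Borealis's first-order condition: 58 - 2q_B - (q_L + q_J) = 0.
Juno's profit: π_J = (68 - Q)q_J - (3q_J). Setting ∂π_J/∂q_J = 0: 65 - 2q_J - (q_L + q_B) = 0.
Summing all 3 equations gives 179 − 4Q = 0, hence Q = 179/4.
Back-substituting: q_L = (56 − 179/4) = 45/4, q_B = (58 − 179/4) = 53/4, q_J = (65 − 179/4) = 81/4.
Total output Q = 45/4 + 53/4 + 81/4 = 179/4.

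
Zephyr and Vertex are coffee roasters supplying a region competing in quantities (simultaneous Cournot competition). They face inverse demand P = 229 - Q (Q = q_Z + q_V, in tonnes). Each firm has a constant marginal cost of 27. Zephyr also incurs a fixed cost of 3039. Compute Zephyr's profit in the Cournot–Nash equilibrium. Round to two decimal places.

Each firm earns π_i = (229 - Q)q_i - 27q_i.
Setting ∂π_i/∂q_i = 0 with rivals' quantities fixed: 202 - 2q_i - q_j = 0.
With identical firms every q_j equals q_i, so q_j = q_i and 202 = 3q_i, giving q_i = 202/3.
Price P = 229 - 404/3 = 283/3.
Zephyr's profit: (283/3 - 27)·(202/3) - 3039 = 1494.7778.

1494.78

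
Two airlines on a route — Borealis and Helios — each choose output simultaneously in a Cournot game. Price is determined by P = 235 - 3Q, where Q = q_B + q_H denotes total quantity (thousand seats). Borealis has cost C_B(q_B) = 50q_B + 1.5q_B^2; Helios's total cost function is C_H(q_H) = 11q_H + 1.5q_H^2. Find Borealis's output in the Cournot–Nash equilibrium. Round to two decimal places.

13.79

Borealis's profit: π_B = (235 - 3Q)q_B - (50q_B + (3/2)q_B²). Setting ∂π_B/∂q_B = 0: 185 - 9q_B - 3(q_H) = 0.
Helios's first-order condition: 224 - 9q_H - 3(q_B) = 0.
Best responses: q_B = (185 - 3q_H)/9, q_H = (224 - 3q_B)/9.
Solving the pair: q_B = 331/24, q_H = 487/24.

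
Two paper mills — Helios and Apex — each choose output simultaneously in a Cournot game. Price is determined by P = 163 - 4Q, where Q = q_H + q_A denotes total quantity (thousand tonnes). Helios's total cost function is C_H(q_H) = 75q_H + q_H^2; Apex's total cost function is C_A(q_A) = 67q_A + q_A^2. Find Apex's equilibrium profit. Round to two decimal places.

261.95

Helios's profit: π_H = (163 - 4Q)q_H - (75q_H + q_H²). Setting ∂π_H/∂q_H = 0: 88 - 10q_H - 4(q_A) = 0.
Apex's first-order condition: 96 - 10q_A - 4(q_H) = 0.
Best responses: q_H = (88 - 4q_A)/10, q_A = (96 - 4q_H)/10.
Solving the pair: q_H = 124/21, q_A = 152/21.
Price P = 163 - 4·(92/7) = 773/7.
Apex's profit: (773/7)·(152/21) - 67·(152/21) - (152/21)² = 261.9501.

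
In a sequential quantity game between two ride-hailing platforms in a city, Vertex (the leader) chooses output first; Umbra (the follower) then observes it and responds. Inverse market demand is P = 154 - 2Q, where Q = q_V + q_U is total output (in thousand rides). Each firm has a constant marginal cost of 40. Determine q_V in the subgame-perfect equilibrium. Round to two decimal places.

28.50

Solve by backward induction. Given q_V, the follower Umbra maximises π_U = (154 - 2q_V - 2q_U)q_U - 40q_U.
Follower FOC: 114 - 2q_V - 4q_U = 0, so q_U(q_V) = (114 - 2q_V)/4.
The leader anticipates this reaction. Substituting into P = 154 - 2Q gives P = 97 - q_V, so π_V = (97 - q_V)q_V - 40q_V.
The leader's first-order condition 57 - 2q_V = 0 yields q_V = 57/2.
Then q_U = (114 - 2·(57/2))/4 = 57/4.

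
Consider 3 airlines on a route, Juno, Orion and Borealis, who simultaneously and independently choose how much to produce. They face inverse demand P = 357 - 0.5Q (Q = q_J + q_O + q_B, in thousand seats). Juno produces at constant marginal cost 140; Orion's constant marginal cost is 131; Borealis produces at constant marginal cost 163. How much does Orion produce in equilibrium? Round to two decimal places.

133.50

Juno's profit: π_J = (357 - 0.5Q)q_J - (140q_J). Setting ∂π_J/∂q_J = 0: 217 - q_J - (1/2)(q_O + q_B) = 0.
Orion's profit: π_O = (357 - 0.5Q)q_O - (131q_O). Setting ∂π_O/∂q_O = 0: 226 - q_O - (1/2)(q_J + q_B) = 0.
Borealis's profit: π_B = (357 - 0.5Q)q_B - (163q_B). Setting ∂π_B/∂q_B = 0: 194 - q_B - (1/2)(q_J + q_O) = 0.
Adding the 3 first-order conditions: 637 − 2Q = 0, so Q = 637/2.
Back-substituting: q_J = (217 − 637/4)/(1/2) = 231/2, q_O = (226 − 637/4)/(1/2) = 267/2, q_B = (194 − 637/4)/(1/2) = 139/2.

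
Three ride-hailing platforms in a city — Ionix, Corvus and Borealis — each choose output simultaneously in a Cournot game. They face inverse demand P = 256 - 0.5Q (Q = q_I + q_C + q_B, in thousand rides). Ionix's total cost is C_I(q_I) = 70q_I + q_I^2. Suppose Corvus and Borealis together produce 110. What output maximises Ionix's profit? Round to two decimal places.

43.67

With rivals' combined output fixed at 110, Ionix's profit is π_I = (256 - (1/2)·110 - (1/2)q_I)q_I - (70q_I + q_I²) = (201 - (1/2)q_I)q_I - (70q_I + q_I²).
∂π_I/∂q_I = 131 - 3q_I = 0, so q_I = 131/3.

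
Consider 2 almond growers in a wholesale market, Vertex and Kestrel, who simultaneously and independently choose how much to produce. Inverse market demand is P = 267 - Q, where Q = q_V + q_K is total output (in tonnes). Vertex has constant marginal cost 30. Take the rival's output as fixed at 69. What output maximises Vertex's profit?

84

With the rival's output fixed at 69, Vertex's profit is π_V = (267 - 69 - q_V)q_V - (30q_V) = (198 - q_V)q_V - (30q_V).
∂π_V/∂q_V = 168 - 2q_V = 0, so q_V = 84.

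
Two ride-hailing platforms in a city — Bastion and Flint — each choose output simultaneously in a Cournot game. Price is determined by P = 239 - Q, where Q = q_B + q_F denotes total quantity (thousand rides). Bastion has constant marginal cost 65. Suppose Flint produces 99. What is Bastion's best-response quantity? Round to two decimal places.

With the rival's output fixed at 99, Bastion's profit is π_B = (239 - 99 - q_B)q_B - (65q_B) = (140 - q_B)q_B - (65q_B).
∂π_B/∂q_B = 75 - 2q_B = 0, so q_B = 75/2.

37.50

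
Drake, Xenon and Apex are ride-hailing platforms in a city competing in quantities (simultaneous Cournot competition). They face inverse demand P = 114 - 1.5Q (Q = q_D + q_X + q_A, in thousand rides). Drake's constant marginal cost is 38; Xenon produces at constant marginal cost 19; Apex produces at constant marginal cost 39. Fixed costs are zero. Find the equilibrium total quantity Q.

41

Drake's profit: π_D = (114 - 1.5Q)q_D - (38q_D). Setting ∂π_D/∂q_D = 0: 76 - 3q_D - (3/2)(q_X + q_A) = 0.
Xenon's profit: π_X = (114 - 1.5Q)q_X - (19q_X). Setting ∂π_X/∂q_X = 0: 95 - 3q_X - (3/2)(q_D + q_A) = 0.
Apex's first-order condition: 75 - 3q_A - (3/2)(q_D + q_X) = 0.
Adding the 3 first-order conditions: 246 − 6Q = 0, so Q = 41.
Back-substituting: q_D = (76 − 123/2)/(3/2) = 29/3, q_X = (95 − 123/2)/(3/2) = 67/3, q_A = (75 − 123/2)/(3/2) = 9.
Total output Q = 29/3 + 67/3 + 9 = 41.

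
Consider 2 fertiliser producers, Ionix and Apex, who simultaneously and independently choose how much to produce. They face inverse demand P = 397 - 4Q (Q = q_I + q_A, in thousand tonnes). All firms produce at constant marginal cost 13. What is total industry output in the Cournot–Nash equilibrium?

64

A representative firm's profit is π_i = q_i(397 - 4Q) - 13q_i.
First-order condition (treating rivals' output as given): 384 - 8q_i - 4q_j = 0.
By symmetry each firm produces the same amount; substituting q_j = q_i yields q_i = 384/12 = 32.
Total output Q = 32 + 32 = 64.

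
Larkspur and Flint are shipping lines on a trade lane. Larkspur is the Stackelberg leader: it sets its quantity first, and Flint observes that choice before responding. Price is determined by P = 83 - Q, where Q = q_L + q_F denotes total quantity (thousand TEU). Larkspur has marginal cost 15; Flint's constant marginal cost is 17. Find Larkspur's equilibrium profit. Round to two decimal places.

Solve by backward induction. Given q_L, the follower Flint maximises π_F = (83 - q_L - q_F)q_F - 17q_F.
∂π_F/∂q_F = 66 - q_L - 2q_F = 0 gives the reaction function q_F = (66 - q_L)/2.
The leader anticipates this reaction. Substituting into P = 83 - Q gives P = 50 - (1/2)q_L, so π_L = (50 - (1/2)q_L)q_L - 15q_L.
Leader FOC: 35 - q_L = 0, so q_L = 35.
Then q_F = (66 - 35)/2 = 31/2.
Price P = 83 - 101/2 = 65/2.
Larkspur's profit: (65/2 - 15)·35 = 1225/2.

612.50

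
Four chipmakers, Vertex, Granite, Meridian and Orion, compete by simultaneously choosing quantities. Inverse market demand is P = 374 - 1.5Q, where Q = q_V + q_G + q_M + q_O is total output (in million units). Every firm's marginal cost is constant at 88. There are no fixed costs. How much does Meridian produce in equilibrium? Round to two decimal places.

A representative firm's profit is π_i = q_i(374 - 1.5Q) - 88q_i.
Setting ∂π_i/∂q_i = 0 with rivals' quantities fixed: 286 - 3q_i - (3/2)·Σ_{j≠i} q_j = 0.
With identical firms every q_j equals q_i, so Σ_{j≠i} q_j = 3q_i and 286 = (15/2)q_i, giving q_i = 572/15.

38.13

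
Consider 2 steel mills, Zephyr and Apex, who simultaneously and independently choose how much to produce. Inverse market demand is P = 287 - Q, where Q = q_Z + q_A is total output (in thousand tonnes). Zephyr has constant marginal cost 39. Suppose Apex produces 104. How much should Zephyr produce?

With the rival's output fixed at 104, Zephyr's profit is π_Z = (287 - 104 - q_Z)q_Z - (39q_Z) = (183 - q_Z)q_Z - (39q_Z).
∂π_Z/∂q_Z = 144 - 2q_Z = 0, so q_Z = 72.

72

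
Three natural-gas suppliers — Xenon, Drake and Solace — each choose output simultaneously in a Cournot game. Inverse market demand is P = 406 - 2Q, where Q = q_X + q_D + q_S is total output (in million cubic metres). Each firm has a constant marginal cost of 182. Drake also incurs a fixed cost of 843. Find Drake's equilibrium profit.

A representative firm's profit is π_i = q_i(406 - 2Q) - 182q_i.
Setting ∂π_i/∂q_i = 0 with rivals' quantities fixed: 224 - 4q_i - 2·Σ_{j≠i} q_j = 0.
By symmetry each firm produces the same amount; substituting Σ_{j≠i} q_j = 2q_i yields q_i = 224/8 = 28.
Price P = 406 - 2·84 = 238.
Drake's profit: (238 - 182)·28 - 843 = 725.

725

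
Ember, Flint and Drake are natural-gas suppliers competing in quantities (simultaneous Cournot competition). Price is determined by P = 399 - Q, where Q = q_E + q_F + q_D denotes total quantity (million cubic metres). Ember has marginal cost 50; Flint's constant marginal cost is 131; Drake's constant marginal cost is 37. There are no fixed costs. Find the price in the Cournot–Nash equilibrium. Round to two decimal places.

Ember's profit: π_E = (399 - Q)q_E - (50q_E). Setting ∂π_E/∂q_E = 0: 349 - 2q_E - (q_F + q_D) = 0.
Flint's profit: π_F = (399 - Q)q_F - (131q_F). Setting ∂π_F/∂q_F = 0: 268 - 2q_F - (q_E + q_D) = 0.
Drake's profit: π_D = (399 - Q)q_D - (37q_D). Setting ∂π_D/∂q_D = 0: 362 - 2q_D - (q_E + q_F) = 0.
Adding the 3 first-order conditions: 979 − 4Q = 0, so Q = 979/4.
Back-substituting: q_E = (349 − 979/4) = 417/4, q_F = (268 − 979/4) = 93/4, q_D = (362 − 979/4) = 469/4.
Total output Q = 979/4, so price P = 399 - 979/4 = 617/4.

154.25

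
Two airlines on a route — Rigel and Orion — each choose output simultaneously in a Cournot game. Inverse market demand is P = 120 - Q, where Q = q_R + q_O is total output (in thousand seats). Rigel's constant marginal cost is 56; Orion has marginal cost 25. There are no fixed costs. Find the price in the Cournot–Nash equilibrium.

67

Rigel's profit: π_R = (120 - Q)q_R - (56q_R). Setting ∂π_R/∂q_R = 0: 64 - 2q_R - (q_O) = 0.
Orion's profit: π_O = (120 - Q)q_O - (25q_O). Setting ∂π_O/∂q_O = 0: 95 - 2q_O - (q_R) = 0.
Best responses: q_R = (64 - q_O)/2, q_O = (95 - q_R)/2.
Solving the pair: q_R = 11, q_O = 42.
Total output Q = 53, so price P = 120 - 53 = 67.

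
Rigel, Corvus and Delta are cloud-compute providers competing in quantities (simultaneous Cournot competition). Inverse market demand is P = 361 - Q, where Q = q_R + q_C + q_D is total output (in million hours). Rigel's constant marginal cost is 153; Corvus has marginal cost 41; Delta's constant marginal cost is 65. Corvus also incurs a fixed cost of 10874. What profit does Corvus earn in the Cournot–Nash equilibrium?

Rigel's profit: π_R = (361 - Q)q_R - (153q_R). Setting ∂π_R/∂q_R = 0: 208 - 2q_R - (q_C + q_D) = 0.
Corvus's profit: π_C = (361 - Q)q_C - (41q_C). Setting ∂π_C/∂q_C = 0: 320 - 2q_C - (q_R + q_D) = 0.
Delta's profit: π_D = (361 - Q)q_D - (65q_D). Setting ∂π_D/∂q_D = 0: 296 - 2q_D - (q_R + q_C) = 0.
Summing all 3 equations gives 824 − 4Q = 0, hence Q = 206.
Back-substituting: q_R = (208 − 206) = 2, q_C = (320 − 206) = 114, q_D = (296 − 206) = 90.
Price P = 361 - 206 = 155.
Corvus's profit: (155 - 41)·114 - 10874 = 2122.

2122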